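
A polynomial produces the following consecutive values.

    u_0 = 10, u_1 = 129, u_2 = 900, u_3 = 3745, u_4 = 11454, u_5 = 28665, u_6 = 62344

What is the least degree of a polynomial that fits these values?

119, 771, 2845, 7709, 17211, 33679
652, 2074, 4864, 9502, 16468
1422, 2790, 4638, 6966
1368, 1848, 2328
480, 480
The fifth differences are constant, so the polynomial has degree 5.

5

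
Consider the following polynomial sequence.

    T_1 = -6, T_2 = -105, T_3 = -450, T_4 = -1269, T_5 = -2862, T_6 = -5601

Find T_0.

3

-99  -345  -819  -1593  -2739
-246  -474  -774  -1146
-228  -300  -372
-72  -72
The fourth differences are constant at -72.
Work back: -228 + 72 = -156;  -246 + 156 = -90;  -99 + 90 = -9;  -6 + 9 = 3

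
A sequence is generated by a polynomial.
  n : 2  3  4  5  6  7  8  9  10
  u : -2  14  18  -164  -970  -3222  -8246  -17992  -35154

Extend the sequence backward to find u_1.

Δ: 16, 4, -182, -806, -2252, -5024, -9746, -17162
Δ²: -12, -186, -624, -1446, -2772, -4722, -7416
Δ³: -174, -438, -822, -1326, -1950, -2694
Δ⁴: -264, -384, -504, -624, -744
Δ⁵: -120, -120, -120, -120
The fifth differences are constant at -120.
Work back: -264 + 120 = -144;  -174 + 144 = -30;  -12 + 30 = 18;  16 − 18 = -2;  -2 + 2 = 0

0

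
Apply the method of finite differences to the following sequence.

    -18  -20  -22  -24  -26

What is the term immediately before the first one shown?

-16

-2  -2  -2  -2
The first differences are constant at -2.
Work back: -18 + 2 = -16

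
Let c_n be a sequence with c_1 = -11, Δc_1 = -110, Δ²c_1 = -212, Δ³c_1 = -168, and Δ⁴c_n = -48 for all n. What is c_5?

-2443

Build the table forward from the leading diagonal:
Δ⁴: -48  -48  -48  -48  -48
Δ³: -168  -216  -264  -312  -360
Δ²: -212  -380  -596  -860  -1172
Δ: -110  -322  -702  -1298  -2158
c: -11  -121  -443  -1145  -2443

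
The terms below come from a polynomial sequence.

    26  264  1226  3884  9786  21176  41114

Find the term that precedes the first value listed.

-4

First differences: 238  962  2658  5902  11390  19938
Second differences: 724  1696  3244  5488  8548
Third differences: 972  1548  2244  3060
Fourth differences: 576  696  816
Fifth differences: 120  120
The fifth differences are constant at 120.
Work back: 576 − 120 = 456;  972 − 456 = 516;  724 − 516 = 208;  238 − 208 = 30;  26 − 30 = -4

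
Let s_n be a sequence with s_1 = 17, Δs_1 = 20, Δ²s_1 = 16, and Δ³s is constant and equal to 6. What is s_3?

73

Build the table forward from the leading diagonal:
Third differences: 6  6  6
Second differences: 16  22  28
First differences: 20  36  58
s: 17  37  73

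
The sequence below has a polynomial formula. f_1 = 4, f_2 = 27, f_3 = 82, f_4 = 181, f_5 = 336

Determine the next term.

D1: 23, 55, 99, 155
D2: 32, 44, 56
D3: 12, 12
Third differences constant at 12.
56 + 12 = 68;  155 + 68 = 223;  336 + 223 = 559

559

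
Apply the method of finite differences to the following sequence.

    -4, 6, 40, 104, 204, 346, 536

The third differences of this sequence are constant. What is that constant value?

6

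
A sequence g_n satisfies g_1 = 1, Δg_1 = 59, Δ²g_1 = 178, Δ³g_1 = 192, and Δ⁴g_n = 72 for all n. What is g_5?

2145

Build the table forward from the leading diagonal:
D4: 72, 72, 72, 72, 72
D3: 192, 264, 336, 408, 480
D2: 178, 370, 634, 970, 1378
D1: 59, 237, 607, 1241, 2211
g: 1, 60, 297, 904, 2145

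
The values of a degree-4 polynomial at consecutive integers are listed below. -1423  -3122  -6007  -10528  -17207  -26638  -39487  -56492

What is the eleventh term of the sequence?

-140903

D1: -1699 , -2885 , -4521 , -6679 , -9431 , -12849 , -17005
D2: -1186 , -1636 , -2158 , -2752 , -3418 , -4156
D3: -450 , -522 , -594 , -666 , -738
D4: -72 , -72 , -72 , -72
The fourth differences are constant (-72).
-738 − 72 = -810;  -4156 − 810 = -4966;  -17005 − 4966 = -21971;  -56492 − 21971 = -78463
-810 − 72 = -882;  -4966 − 882 = -5848;  -21971 − 5848 = -27819;  -78463 − 27819 = -106282
-882 − 72 = -954;  -5848 − 954 = -6802;  -27819 − 6802 = -34621;  -106282 − 34621 = -140903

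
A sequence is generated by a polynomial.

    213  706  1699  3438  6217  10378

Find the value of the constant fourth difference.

First differences: 493, 993, 1739, 2779, 4161
Second differences: 500, 746, 1040, 1382
Third differences: 246, 294, 342
Fourth differences: 48, 48

48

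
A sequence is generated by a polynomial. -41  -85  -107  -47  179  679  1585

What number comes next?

-44 , -22 , 60 , 226 , 500 , 906
22 , 82 , 166 , 274 , 406
60 , 84 , 108 , 132
24 , 24 , 24
Constant fourth difference = 24, so extend:
132 + 24 = 156;  406 + 156 = 562;  906 + 562 = 1468;  1585 + 1468 = 3053

3053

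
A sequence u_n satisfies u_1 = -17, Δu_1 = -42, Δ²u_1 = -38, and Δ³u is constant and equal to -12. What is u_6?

-727

Build the table forward from the leading diagonal:
D3: -12, -12, -12, -12, -12, -12
D2: -38, -50, -62, -74, -86, -98
D1: -42, -80, -130, -192, -266, -352
u: -17, -59, -139, -269, -461, -727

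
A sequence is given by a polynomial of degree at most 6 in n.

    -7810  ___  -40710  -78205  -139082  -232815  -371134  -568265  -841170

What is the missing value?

-19139

Using the last 7 terms:
First differences: -37495  -60877  -93733  -138319  -197131  -272905
Second differences: -23382  -32856  -44586  -58812  -75774
Third differences: -9474  -11730  -14226  -16962
Fourth differences: -2256  -2496  -2736
Fifth differences: -240  -240
Constant fifth difference = -240.
Extend backward: -2256 + 240 = -2016;  -9474 + 2016 = -7458;  -23382 + 7458 = -15924;  -37495 + 15924 = -21571;  -40710 + 21571 = -19139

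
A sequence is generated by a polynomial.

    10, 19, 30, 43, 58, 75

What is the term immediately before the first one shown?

Δ: 9, 11, 13, 15, 17
Δ²: 2, 2, 2, 2
The second differences are constant at 2.
Work back: 9 − 2 = 7;  10 − 7 = 3

3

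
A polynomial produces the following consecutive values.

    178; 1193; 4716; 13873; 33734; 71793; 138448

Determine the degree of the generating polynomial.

5

1015, 3523, 9157, 19861, 38059, 66655
2508, 5634, 10704, 18198, 28596
3126, 5070, 7494, 10398
1944, 2424, 2904
480, 480
The fifth differences are constant, so the polynomial has degree 5.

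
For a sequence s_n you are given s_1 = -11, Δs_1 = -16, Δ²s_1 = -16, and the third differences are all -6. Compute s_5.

-195

Build the table forward from the leading diagonal:
D3: -6, -6, -6, -6, -6
D2: -16, -22, -28, -34, -40
D1: -16, -32, -54, -82, -116
s: -11, -27, -59, -113, -195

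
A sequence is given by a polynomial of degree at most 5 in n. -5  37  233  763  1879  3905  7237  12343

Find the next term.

Δ: 42 , 196 , 530 , 1116 , 2026 , 3332 , 5106
Δ²: 154 , 334 , 586 , 910 , 1306 , 1774
Δ³: 180 , 252 , 324 , 396 , 468
Δ⁴: 72 , 72 , 72 , 72
Constant fourth difference = 72, so extend:
468 + 72 = 540;  1774 + 540 = 2314;  5106 + 2314 = 7420;  12343 + 7420 = 19763

19763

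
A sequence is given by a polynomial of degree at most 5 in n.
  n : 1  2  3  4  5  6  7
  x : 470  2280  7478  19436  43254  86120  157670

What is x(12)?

1499660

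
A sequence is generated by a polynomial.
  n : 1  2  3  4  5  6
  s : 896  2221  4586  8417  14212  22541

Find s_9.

69512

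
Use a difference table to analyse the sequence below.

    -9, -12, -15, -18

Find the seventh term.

-27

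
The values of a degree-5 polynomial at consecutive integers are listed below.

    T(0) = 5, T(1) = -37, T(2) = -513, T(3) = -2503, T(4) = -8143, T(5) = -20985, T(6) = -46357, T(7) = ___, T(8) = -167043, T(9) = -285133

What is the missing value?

-91723

Using the first 7 terms:
Δ: -42  -476  -1990  -5640  -12842  -25372
Δ²: -434  -1514  -3650  -7202  -12530
Δ³: -1080  -2136  -3552  -5328
Δ⁴: -1056  -1416  -1776
Δ⁵: -360  -360
Constant fifth difference = -360.
Extend forward: -1776 − 360 = -2136;  -5328 − 2136 = -7464;  -12530 − 7464 = -19994;  -25372 − 19994 = -45366;  -46357 − 45366 = -91723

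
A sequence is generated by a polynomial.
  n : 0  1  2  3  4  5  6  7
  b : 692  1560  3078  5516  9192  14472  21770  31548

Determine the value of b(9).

First differences: 868  1518  2438  3676  5280  7298  9778
Second differences: 650  920  1238  1604  2018  2480
Third differences: 270  318  366  414  462
Fourth differences: 48  48  48  48
The fourth differences are constant (48).
462 + 48 = 510;  2480 + 510 = 2990;  9778 + 2990 = 12768;  31548 + 12768 = 44316
510 + 48 = 558;  2990 + 558 = 3548;  12768 + 3548 = 16316;  44316 + 16316 = 60632

60632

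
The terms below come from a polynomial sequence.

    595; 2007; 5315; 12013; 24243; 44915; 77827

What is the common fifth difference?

120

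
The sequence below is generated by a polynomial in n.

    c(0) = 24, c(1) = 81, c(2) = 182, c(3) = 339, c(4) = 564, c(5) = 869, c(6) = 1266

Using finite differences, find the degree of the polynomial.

First differences: 57, 101, 157, 225, 305, 397
Second differences: 44, 56, 68, 80, 92
Third differences: 12, 12, 12, 12
The third differences are constant, so the polynomial has degree 3.

3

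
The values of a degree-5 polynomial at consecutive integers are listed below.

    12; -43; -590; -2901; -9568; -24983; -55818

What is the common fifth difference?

Δ: -55, -547, -2311, -6667, -15415, -30835
Δ²: -492, -1764, -4356, -8748, -15420
Δ³: -1272, -2592, -4392, -6672
Δ⁴: -1320, -1800, -2280
Δ⁵: -480, -480

-480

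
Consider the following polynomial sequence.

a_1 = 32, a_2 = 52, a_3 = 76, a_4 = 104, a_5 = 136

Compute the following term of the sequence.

Δ: 20, 24, 28, 32
Δ²: 4, 4, 4
Second differences constant at 4.
32 + 4 = 36;  136 + 36 = 172

172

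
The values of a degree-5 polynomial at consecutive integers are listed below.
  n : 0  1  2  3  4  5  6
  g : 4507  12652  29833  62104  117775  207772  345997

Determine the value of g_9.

1241260

First differences: 8145, 17181, 32271, 55671, 89997, 138225
Second differences: 9036, 15090, 23400, 34326, 48228
Third differences: 6054, 8310, 10926, 13902
Fourth differences: 2256, 2616, 2976
Fifth differences: 360, 360
Constant fifth difference = 360, so extend:
2976 + 360 = 3336;  13902 + 3336 = 17238;  48228 + 17238 = 65466;  138225 + 65466 = 203691;  345997 + 203691 = 549688
3336 + 360 = 3696;  17238 + 3696 = 20934;  65466 + 20934 = 86400;  203691 + 86400 = 290091;  549688 + 290091 = 839779
3696 + 360 = 4056;  20934 + 4056 = 24990;  86400 + 24990 = 111390;  290091 + 111390 = 401481;  839779 + 401481 = 1241260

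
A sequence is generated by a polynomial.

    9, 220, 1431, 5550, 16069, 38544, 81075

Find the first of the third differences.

1908

D1: 211, 1211, 4119, 10519, 22475, 42531
D2: 1000, 2908, 6400, 11956, 20056
D3: 1908, 3492, 5556, 8100
D4: 1584, 2064, 2544
D5: 480, 480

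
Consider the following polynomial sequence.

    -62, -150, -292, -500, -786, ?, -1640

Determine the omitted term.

-1162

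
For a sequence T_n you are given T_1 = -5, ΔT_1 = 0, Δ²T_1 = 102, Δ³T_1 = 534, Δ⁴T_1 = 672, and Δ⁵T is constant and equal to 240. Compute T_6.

Build the table forward from the leading diagonal:
Δ⁵: 240, 240, 240, 240, 240, 240
Δ⁴: 672, 912, 1152, 1392, 1632, 1872
Δ³: 534, 1206, 2118, 3270, 4662, 6294
Δ²: 102, 636, 1842, 3960, 7230, 11892
Δ: 0, 102, 738, 2580, 6540, 13770
T: -5, -5, 97, 835, 3415, 9955

9955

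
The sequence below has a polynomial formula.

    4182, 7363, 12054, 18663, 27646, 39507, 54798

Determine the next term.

Δ: 3181, 4691, 6609, 8983, 11861, 15291
Δ²: 1510, 1918, 2374, 2878, 3430
Δ³: 408, 456, 504, 552
Δ⁴: 48, 48, 48
Fourth differences constant at 48.
552 + 48 = 600;  3430 + 600 = 4030;  15291 + 4030 = 19321;  54798 + 19321 = 74119

74119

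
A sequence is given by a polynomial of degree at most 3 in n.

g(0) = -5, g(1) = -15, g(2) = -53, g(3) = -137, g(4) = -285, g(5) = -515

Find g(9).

-10 , -38 , -84 , -148 , -230
-28 , -46 , -64 , -82
-18 , -18 , -18
Third differences constant at -18.
-82 − 18 = -100;  -230 − 100 = -330;  -515 − 330 = -845
-100 − 18 = -118;  -330 − 118 = -448;  -845 − 448 = -1293
-118 − 18 = -136;  -448 − 136 = -584;  -1293 − 584 = -1877
-136 − 18 = -154;  -584 − 154 = -738;  -1877 − 738 = -2615

-2615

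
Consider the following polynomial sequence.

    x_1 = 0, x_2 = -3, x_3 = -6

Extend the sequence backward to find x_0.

D1: -3  -3
The first differences are constant at -3.
Work back: 0 + 3 = 3

3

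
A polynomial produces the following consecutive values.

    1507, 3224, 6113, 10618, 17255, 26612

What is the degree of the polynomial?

4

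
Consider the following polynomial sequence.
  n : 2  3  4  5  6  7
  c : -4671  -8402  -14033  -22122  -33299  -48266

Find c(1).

-2354

First differences: -3731  -5631  -8089  -11177  -14967
Second differences: -1900  -2458  -3088  -3790
Third differences: -558  -630  -702
Fourth differences: -72  -72
The fourth differences are constant at -72.
Work back: -558 + 72 = -486;  -1900 + 486 = -1414;  -3731 + 1414 = -2317;  -4671 + 2317 = -2354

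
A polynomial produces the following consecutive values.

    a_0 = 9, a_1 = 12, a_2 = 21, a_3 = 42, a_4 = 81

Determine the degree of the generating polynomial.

3

3, 9, 21, 39
6, 12, 18
6, 6
The third differences are constant, so the polynomial has degree 3.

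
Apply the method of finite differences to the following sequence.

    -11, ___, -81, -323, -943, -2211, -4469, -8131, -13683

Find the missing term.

Using the last 7 terms:
-242, -620, -1268, -2258, -3662, -5552
-378, -648, -990, -1404, -1890
-270, -342, -414, -486
-72, -72, -72
Constant fourth difference = -72.
Extend backward: -270 + 72 = -198;  -378 + 198 = -180;  -242 + 180 = -62;  -81 + 62 = -19

-19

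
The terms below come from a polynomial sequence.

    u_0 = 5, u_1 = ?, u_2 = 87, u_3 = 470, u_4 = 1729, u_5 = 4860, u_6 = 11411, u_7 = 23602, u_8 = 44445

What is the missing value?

16

Using the last 7 terms:
D1: 383, 1259, 3131, 6551, 12191, 20843
D2: 876, 1872, 3420, 5640, 8652
D3: 996, 1548, 2220, 3012
D4: 552, 672, 792
D5: 120, 120
Constant fifth difference = 120.
Extend backward: 552 − 120 = 432;  996 − 432 = 564;  876 − 564 = 312;  383 − 312 = 71;  87 − 71 = 16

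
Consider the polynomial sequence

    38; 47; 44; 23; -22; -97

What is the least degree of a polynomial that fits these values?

3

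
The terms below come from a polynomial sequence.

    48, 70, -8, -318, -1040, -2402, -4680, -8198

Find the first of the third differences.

Δ: 22, -78, -310, -722, -1362, -2278, -3518
Δ²: -100, -232, -412, -640, -916, -1240
Δ³: -132, -180, -228, -276, -324
Δ⁴: -48, -48, -48, -48

-132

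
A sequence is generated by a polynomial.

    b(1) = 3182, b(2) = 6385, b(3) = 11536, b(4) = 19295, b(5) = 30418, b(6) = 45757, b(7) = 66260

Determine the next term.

92971

First differences: 3203 , 5151 , 7759 , 11123 , 15339 , 20503
Second differences: 1948 , 2608 , 3364 , 4216 , 5164
Third differences: 660 , 756 , 852 , 948
Fourth differences: 96 , 96 , 96
Constant fourth difference = 96, so extend:
948 + 96 = 1044;  5164 + 1044 = 6208;  20503 + 6208 = 26711;  66260 + 26711 = 92971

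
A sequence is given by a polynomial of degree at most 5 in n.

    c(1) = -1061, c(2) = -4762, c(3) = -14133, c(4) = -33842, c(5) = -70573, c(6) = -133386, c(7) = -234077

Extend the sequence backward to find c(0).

-18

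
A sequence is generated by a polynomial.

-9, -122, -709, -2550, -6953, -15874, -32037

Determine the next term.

-59054

First differences: -113, -587, -1841, -4403, -8921, -16163
Second differences: -474, -1254, -2562, -4518, -7242
Third differences: -780, -1308, -1956, -2724
Fourth differences: -528, -648, -768
Fifth differences: -120, -120
The fifth differences are constant (-120).
-768 − 120 = -888;  -2724 − 888 = -3612;  -7242 − 3612 = -10854;  -16163 − 10854 = -27017;  -32037 − 27017 = -59054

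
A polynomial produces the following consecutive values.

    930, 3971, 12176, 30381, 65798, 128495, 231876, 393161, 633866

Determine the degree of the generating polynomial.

5

3041, 8205, 18205, 35417, 62697, 103381, 161285, 240705
5164, 10000, 17212, 27280, 40684, 57904, 79420
4836, 7212, 10068, 13404, 17220, 21516
2376, 2856, 3336, 3816, 4296
480, 480, 480, 480
The fifth differences are constant, so the polynomial has degree 5.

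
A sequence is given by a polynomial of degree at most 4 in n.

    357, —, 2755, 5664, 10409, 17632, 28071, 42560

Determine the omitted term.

Using the last 6 terms:
2909  4745  7223  10439  14489
1836  2478  3216  4050
642  738  834
96  96
Constant fourth difference = 96.
Extend backward: 642 − 96 = 546;  1836 − 546 = 1290;  2909 − 1290 = 1619;  2755 − 1619 = 1136

1136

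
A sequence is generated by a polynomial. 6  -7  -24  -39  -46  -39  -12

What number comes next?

41

First differences: -13  -17  -15  -7  7  27
Second differences: -4  2  8  14  20
Third differences: 6  6  6  6
The third differences are constant (6).
20 + 6 = 26;  27 + 26 = 53;  -12 + 53 = 41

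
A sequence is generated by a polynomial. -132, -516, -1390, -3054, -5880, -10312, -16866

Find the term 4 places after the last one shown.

First differences: -384 , -874 , -1664 , -2826 , -4432 , -6554
Second differences: -490 , -790 , -1162 , -1606 , -2122
Third differences: -300 , -372 , -444 , -516
Fourth differences: -72 , -72 , -72
Fourth differences constant at -72.
-516 − 72 = -588;  -2122 − 588 = -2710;  -6554 − 2710 = -9264;  -16866 − 9264 = -26130
-588 − 72 = -660;  -2710 − 660 = -3370;  -9264 − 3370 = -12634;  -26130 − 12634 = -38764
-660 − 72 = -732;  -3370 − 732 = -4102;  -12634 − 4102 = -16736;  -38764 − 16736 = -55500
-732 − 72 = -804;  -4102 − 804 = -4906;  -16736 − 4906 = -21642;  -55500 − 21642 = -77142

-77142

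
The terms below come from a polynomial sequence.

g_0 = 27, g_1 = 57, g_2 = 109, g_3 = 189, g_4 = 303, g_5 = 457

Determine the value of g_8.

1219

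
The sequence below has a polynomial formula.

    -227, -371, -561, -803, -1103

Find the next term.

-1467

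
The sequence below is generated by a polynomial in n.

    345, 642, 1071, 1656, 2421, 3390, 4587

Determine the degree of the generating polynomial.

3

Δ: 297, 429, 585, 765, 969, 1197
Δ²: 132, 156, 180, 204, 228
Δ³: 24, 24, 24, 24
The third differences are constant, so the polynomial has degree 3.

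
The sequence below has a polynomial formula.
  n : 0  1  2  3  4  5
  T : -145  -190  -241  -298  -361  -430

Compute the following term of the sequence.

-505

-45, -51, -57, -63, -69
-6, -6, -6, -6
Constant second difference = -6, so extend:
-69 − 6 = -75;  -430 − 75 = -505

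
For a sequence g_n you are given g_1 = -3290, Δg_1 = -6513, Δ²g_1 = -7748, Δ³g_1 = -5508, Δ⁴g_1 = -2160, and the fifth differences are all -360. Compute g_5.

Build the table forward from the leading diagonal:
D5: -360  -360  -360  -360  -360
D4: -2160  -2520  -2880  -3240  -3600
D3: -5508  -7668  -10188  -13068  -16308
D2: -7748  -13256  -20924  -31112  -44180
D1: -6513  -14261  -27517  -48441  -79553
g: -3290  -9803  -24064  -51581  -100022

-100022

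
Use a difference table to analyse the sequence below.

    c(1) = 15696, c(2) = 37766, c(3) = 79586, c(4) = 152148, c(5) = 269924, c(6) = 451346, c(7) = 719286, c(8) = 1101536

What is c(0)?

5384

D1: 22070, 41820, 72562, 117776, 181422, 267940, 382250
D2: 19750, 30742, 45214, 63646, 86518, 114310
D3: 10992, 14472, 18432, 22872, 27792
D4: 3480, 3960, 4440, 4920
D5: 480, 480, 480
The fifth differences are constant at 480.
Work back: 3480 − 480 = 3000;  10992 − 3000 = 7992;  19750 − 7992 = 11758;  22070 − 11758 = 10312;  15696 − 10312 = 5384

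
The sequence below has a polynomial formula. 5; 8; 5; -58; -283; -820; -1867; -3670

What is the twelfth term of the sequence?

3, -3, -63, -225, -537, -1047, -1803
-6, -60, -162, -312, -510, -756
-54, -102, -150, -198, -246
-48, -48, -48, -48
Constant fourth difference = -48, so extend:
-246 − 48 = -294;  -756 − 294 = -1050;  -1803 − 1050 = -2853;  -3670 − 2853 = -6523
-294 − 48 = -342;  -1050 − 342 = -1392;  -2853 − 1392 = -4245;  -6523 − 4245 = -10768
-342 − 48 = -390;  -1392 − 390 = -1782;  -4245 − 1782 = -6027;  -10768 − 6027 = -16795
-390 − 48 = -438;  -1782 − 438 = -2220;  -6027 − 2220 = -8247;  -16795 − 8247 = -25042

-25042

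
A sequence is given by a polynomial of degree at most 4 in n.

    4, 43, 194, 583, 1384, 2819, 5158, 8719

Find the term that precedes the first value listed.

-1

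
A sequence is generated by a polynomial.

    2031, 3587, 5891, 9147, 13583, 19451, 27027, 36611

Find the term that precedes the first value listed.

Δ: 1556  2304  3256  4436  5868  7576  9584
Δ²: 748  952  1180  1432  1708  2008
Δ³: 204  228  252  276  300
Δ⁴: 24  24  24  24
The fourth differences are constant at 24.
Work back: 204 − 24 = 180;  748 − 180 = 568;  1556 − 568 = 988;  2031 − 988 = 1043

1043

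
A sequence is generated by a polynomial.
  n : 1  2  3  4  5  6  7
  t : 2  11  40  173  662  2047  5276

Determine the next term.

First differences: 9  29  133  489  1385  3229
Second differences: 20  104  356  896  1844
Third differences: 84  252  540  948
Fourth differences: 168  288  408
Fifth differences: 120  120
Fifth differences constant at 120.
408 + 120 = 528;  948 + 528 = 1476;  1844 + 1476 = 3320;  3229 + 3320 = 6549;  5276 + 6549 = 11825

11825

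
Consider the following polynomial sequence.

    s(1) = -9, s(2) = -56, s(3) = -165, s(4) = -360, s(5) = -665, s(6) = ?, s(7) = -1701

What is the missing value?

-1104

Using the first 5 terms:
First differences: -47, -109, -195, -305
Second differences: -62, -86, -110
Third differences: -24, -24
Constant third difference = -24.
Extend forward: -110 − 24 = -134;  -305 − 134 = -439;  -665 − 439 = -1104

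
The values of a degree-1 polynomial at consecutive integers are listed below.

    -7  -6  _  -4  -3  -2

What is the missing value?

-5

Using the last 3 terms:
D1: 1, 1
Constant first difference = 1.
Extend backward: -4 − 1 = -5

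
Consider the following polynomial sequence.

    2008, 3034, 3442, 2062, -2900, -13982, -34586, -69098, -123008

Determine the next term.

-203030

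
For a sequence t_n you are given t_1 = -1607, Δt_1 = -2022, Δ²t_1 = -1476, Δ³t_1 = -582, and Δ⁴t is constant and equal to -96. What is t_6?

-32777

Build the table forward from the leading diagonal:
D4: -96, -96, -96, -96, -96, -96
D3: -582, -678, -774, -870, -966, -1062
D2: -1476, -2058, -2736, -3510, -4380, -5346
D1: -2022, -3498, -5556, -8292, -11802, -16182
t: -1607, -3629, -7127, -12683, -20975, -32777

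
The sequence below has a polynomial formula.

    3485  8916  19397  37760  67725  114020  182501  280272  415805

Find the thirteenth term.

1559597

Δ: 5431  10481  18363  29965  46295  68481  97771  135533
Δ²: 5050  7882  11602  16330  22186  29290  37762
Δ³: 2832  3720  4728  5856  7104  8472
Δ⁴: 888  1008  1128  1248  1368
Δ⁵: 120  120  120  120
Constant fifth difference = 120, so extend:
1368 + 120 = 1488;  8472 + 1488 = 9960;  37762 + 9960 = 47722;  135533 + 47722 = 183255;  415805 + 183255 = 599060
1488 + 120 = 1608;  9960 + 1608 = 11568;  47722 + 11568 = 59290;  183255 + 59290 = 242545;  599060 + 242545 = 841605
1608 + 120 = 1728;  11568 + 1728 = 13296;  59290 + 13296 = 72586;  242545 + 72586 = 315131;  841605 + 315131 = 1156736
1728 + 120 = 1848;  13296 + 1848 = 15144;  72586 + 15144 = 87730;  315131 + 87730 = 402861;  1156736 + 402861 = 1559597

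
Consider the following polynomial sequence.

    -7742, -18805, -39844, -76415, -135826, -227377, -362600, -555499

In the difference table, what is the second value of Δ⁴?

-1992

Δ: -11063, -21039, -36571, -59411, -91551, -135223, -192899
Δ²: -9976, -15532, -22840, -32140, -43672, -57676
Δ³: -5556, -7308, -9300, -11532, -14004
Δ⁴: -1752, -1992, -2232, -2472
Δ⁵: -240, -240, -240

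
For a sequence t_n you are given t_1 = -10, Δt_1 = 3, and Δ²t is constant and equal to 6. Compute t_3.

2

Build the table forward from the leading diagonal:
Second differences: 6  6  6
First differences: 3  9  15
t: -10  -7  2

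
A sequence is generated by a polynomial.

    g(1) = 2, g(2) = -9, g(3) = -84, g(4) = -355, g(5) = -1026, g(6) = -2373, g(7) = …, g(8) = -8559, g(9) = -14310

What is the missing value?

-4744

Using the first 6 terms:
Δ: -11, -75, -271, -671, -1347
Δ²: -64, -196, -400, -676
Δ³: -132, -204, -276
Δ⁴: -72, -72
Constant fourth difference = -72.
Extend forward: -276 − 72 = -348;  -676 − 348 = -1024;  -1347 − 1024 = -2371;  -2373 − 2371 = -4744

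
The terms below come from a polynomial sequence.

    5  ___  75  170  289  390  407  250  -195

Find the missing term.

22

Using the last 7 terms:
D1: 95  119  101  17  -157  -445
D2: 24  -18  -84  -174  -288
D3: -42  -66  -90  -114
D4: -24  -24  -24
Constant fourth difference = -24.
Extend backward: -42 + 24 = -18;  24 + 18 = 42;  95 − 42 = 53;  75 − 53 = 22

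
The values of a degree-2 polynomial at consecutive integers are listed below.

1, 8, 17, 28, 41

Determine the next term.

56

First differences: 7  9  11  13
Second differences: 2  2  2
Second differences constant at 2.
13 + 2 = 15;  41 + 15 = 56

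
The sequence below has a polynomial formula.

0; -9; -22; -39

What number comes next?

Δ: -9 , -13 , -17
Δ²: -4 , -4
Second differences constant at -4.
-17 − 4 = -21;  -39 − 21 = -60

-60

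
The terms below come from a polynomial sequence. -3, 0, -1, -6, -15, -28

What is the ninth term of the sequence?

-91

D1: 3 , -1 , -5 , -9 , -13
D2: -4 , -4 , -4 , -4
Second differences constant at -4.
-13 − 4 = -17;  -28 − 17 = -45
-17 − 4 = -21;  -45 − 21 = -66
-21 − 4 = -25;  -66 − 25 = -91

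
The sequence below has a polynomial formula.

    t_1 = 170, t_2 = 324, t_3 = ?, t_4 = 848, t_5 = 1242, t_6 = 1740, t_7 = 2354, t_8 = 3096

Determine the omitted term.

546

Using the last 5 terms:
D1: 394  498  614  742
D2: 104  116  128
D3: 12  12
Constant third difference = 12.
Extend backward: 104 − 12 = 92;  394 − 92 = 302;  848 − 302 = 546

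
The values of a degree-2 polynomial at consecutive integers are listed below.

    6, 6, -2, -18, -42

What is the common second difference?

-8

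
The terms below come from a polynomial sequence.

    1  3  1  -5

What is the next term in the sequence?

-15

D1: 2, -2, -6
D2: -4, -4
Second differences constant at -4.
-6 − 4 = -10;  -5 − 10 = -15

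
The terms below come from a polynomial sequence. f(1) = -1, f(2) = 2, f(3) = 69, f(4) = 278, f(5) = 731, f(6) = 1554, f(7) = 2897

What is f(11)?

17309

Δ: 3  67  209  453  823  1343
Δ²: 64  142  244  370  520
Δ³: 78  102  126  150
Δ⁴: 24  24  24
Constant fourth difference = 24, so extend:
150 + 24 = 174;  520 + 174 = 694;  1343 + 694 = 2037;  2897 + 2037 = 4934
174 + 24 = 198;  694 + 198 = 892;  2037 + 892 = 2929;  4934 + 2929 = 7863
198 + 24 = 222;  892 + 222 = 1114;  2929 + 1114 = 4043;  7863 + 4043 = 11906
222 + 24 = 246;  1114 + 246 = 1360;  4043 + 1360 = 5403;  11906 + 5403 = 17309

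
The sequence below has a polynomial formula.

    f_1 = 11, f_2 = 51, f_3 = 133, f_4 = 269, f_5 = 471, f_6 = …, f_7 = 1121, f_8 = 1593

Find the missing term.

Using the first 5 terms:
40, 82, 136, 202
42, 54, 66
12, 12
Constant third difference = 12.
Extend forward: 66 + 12 = 78;  202 + 78 = 280;  471 + 280 = 751

751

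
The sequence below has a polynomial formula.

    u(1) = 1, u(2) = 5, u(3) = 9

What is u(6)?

21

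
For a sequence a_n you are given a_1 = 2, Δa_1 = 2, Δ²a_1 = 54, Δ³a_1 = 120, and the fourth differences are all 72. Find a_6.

2112

Build the table forward from the leading diagonal:
Δ⁴: 72  72  72  72  72  72
Δ³: 120  192  264  336  408  480
Δ²: 54  174  366  630  966  1374
Δ: 2  56  230  596  1226  2192
a: 2  4  60  290  886  2112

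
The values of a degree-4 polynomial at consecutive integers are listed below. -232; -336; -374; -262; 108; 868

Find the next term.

2174

First differences: -104, -38, 112, 370, 760
Second differences: 66, 150, 258, 390
Third differences: 84, 108, 132
Fourth differences: 24, 24
Fourth differences constant at 24.
132 + 24 = 156;  390 + 156 = 546;  760 + 546 = 1306;  868 + 1306 = 2174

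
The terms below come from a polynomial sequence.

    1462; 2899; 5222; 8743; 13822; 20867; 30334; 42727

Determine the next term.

First differences: 1437 , 2323 , 3521 , 5079 , 7045 , 9467 , 12393
Second differences: 886 , 1198 , 1558 , 1966 , 2422 , 2926
Third differences: 312 , 360 , 408 , 456 , 504
Fourth differences: 48 , 48 , 48 , 48
Constant fourth difference = 48, so extend:
504 + 48 = 552;  2926 + 552 = 3478;  12393 + 3478 = 15871;  42727 + 15871 = 58598

58598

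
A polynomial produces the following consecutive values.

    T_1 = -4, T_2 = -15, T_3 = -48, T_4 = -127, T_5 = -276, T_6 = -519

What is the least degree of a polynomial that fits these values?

D1: -11, -33, -79, -149, -243
D2: -22, -46, -70, -94
D3: -24, -24, -24
The third differences are constant, so the polynomial has degree 3.

3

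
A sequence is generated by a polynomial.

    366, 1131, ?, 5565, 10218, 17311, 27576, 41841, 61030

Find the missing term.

Using the last 6 terms:
First differences: 4653  7093  10265  14265  19189
Second differences: 2440  3172  4000  4924
Third differences: 732  828  924
Fourth differences: 96  96
Constant fourth difference = 96.
Extend backward: 732 − 96 = 636;  2440 − 636 = 1804;  4653 − 1804 = 2849;  5565 − 2849 = 2716

2716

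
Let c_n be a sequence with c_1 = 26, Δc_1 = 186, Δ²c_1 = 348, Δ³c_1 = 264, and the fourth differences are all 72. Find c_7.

12722

Build the table forward from the leading diagonal:
Δ⁴: 72, 72, 72, 72, 72, 72, 72
Δ³: 264, 336, 408, 480, 552, 624, 696
Δ²: 348, 612, 948, 1356, 1836, 2388, 3012
Δ: 186, 534, 1146, 2094, 3450, 5286, 7674
c: 26, 212, 746, 1892, 3986, 7436, 12722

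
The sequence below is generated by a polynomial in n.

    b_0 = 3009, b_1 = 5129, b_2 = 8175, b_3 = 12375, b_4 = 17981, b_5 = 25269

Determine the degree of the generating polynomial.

4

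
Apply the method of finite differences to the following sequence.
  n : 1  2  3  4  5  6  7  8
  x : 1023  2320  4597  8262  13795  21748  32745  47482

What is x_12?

1297, 2277, 3665, 5533, 7953, 10997, 14737
980, 1388, 1868, 2420, 3044, 3740
408, 480, 552, 624, 696
72, 72, 72, 72
Constant fourth difference = 72, so extend:
696 + 72 = 768;  3740 + 768 = 4508;  14737 + 4508 = 19245;  47482 + 19245 = 66727
768 + 72 = 840;  4508 + 840 = 5348;  19245 + 5348 = 24593;  66727 + 24593 = 91320
840 + 72 = 912;  5348 + 912 = 6260;  24593 + 6260 = 30853;  91320 + 30853 = 122173
912 + 72 = 984;  6260 + 984 = 7244;  30853 + 7244 = 38097;  122173 + 38097 = 160270

160270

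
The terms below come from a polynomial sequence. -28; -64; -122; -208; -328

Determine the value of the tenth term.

Δ: -36, -58, -86, -120
Δ²: -22, -28, -34
Δ³: -6, -6
The third differences are constant (-6).
-34 − 6 = -40;  -120 − 40 = -160;  -328 − 160 = -488
-40 − 6 = -46;  -160 − 46 = -206;  -488 − 206 = -694
-46 − 6 = -52;  -206 − 52 = -258;  -694 − 258 = -952
-52 − 6 = -58;  -258 − 58 = -316;  -952 − 316 = -1268
-58 − 6 = -64;  -316 − 64 = -380;  -1268 − 380 = -1648

-1648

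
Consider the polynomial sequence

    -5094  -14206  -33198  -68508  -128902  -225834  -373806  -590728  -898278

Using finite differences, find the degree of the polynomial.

5

First differences: -9112, -18992, -35310, -60394, -96932, -147972, -216922, -307550
Second differences: -9880, -16318, -25084, -36538, -51040, -68950, -90628
Third differences: -6438, -8766, -11454, -14502, -17910, -21678
Fourth differences: -2328, -2688, -3048, -3408, -3768
Fifth differences: -360, -360, -360, -360
The fifth differences are constant, so the polynomial has degree 5.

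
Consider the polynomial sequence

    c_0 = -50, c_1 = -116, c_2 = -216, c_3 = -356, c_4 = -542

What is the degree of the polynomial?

3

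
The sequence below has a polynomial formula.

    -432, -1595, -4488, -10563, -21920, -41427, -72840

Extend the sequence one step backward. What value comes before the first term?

-75

-1163, -2893, -6075, -11357, -19507, -31413
-1730, -3182, -5282, -8150, -11906
-1452, -2100, -2868, -3756
-648, -768, -888
-120, -120
The fifth differences are constant at -120.
Work back: -648 + 120 = -528;  -1452 + 528 = -924;  -1730 + 924 = -806;  -1163 + 806 = -357;  -432 + 357 = -75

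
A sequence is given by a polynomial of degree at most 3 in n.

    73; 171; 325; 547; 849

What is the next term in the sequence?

1243

D1: 98, 154, 222, 302
D2: 56, 68, 80
D3: 12, 12
The third differences are constant (12).
80 + 12 = 92;  302 + 92 = 394;  849 + 394 = 1243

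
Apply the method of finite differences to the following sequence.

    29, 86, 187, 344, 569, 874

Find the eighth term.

1772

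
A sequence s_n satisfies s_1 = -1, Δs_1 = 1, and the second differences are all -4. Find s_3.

-3

Build the table forward from the leading diagonal:
D2: -4  -4  -4
D1: 1  -3  -7
s: -1  0  -3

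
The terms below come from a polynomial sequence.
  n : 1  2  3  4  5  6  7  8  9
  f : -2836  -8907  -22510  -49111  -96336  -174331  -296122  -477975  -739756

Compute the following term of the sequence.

D1: -6071, -13603, -26601, -47225, -77995, -121791, -181853, -261781
D2: -7532, -12998, -20624, -30770, -43796, -60062, -79928
D3: -5466, -7626, -10146, -13026, -16266, -19866
D4: -2160, -2520, -2880, -3240, -3600
D5: -360, -360, -360, -360
The fifth differences are constant (-360).
-3600 − 360 = -3960;  -19866 − 3960 = -23826;  -79928 − 23826 = -103754;  -261781 − 103754 = -365535;  -739756 − 365535 = -1105291

-1105291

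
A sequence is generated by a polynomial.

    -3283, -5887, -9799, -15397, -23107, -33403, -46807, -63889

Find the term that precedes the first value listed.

-1657

D1: -2604  -3912  -5598  -7710  -10296  -13404  -17082
D2: -1308  -1686  -2112  -2586  -3108  -3678
D3: -378  -426  -474  -522  -570
D4: -48  -48  -48  -48
The fourth differences are constant at -48.
Work back: -378 + 48 = -330;  -1308 + 330 = -978;  -2604 + 978 = -1626;  -3283 + 1626 = -1657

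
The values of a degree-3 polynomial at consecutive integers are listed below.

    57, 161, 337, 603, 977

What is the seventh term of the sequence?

2121

104, 176, 266, 374
72, 90, 108
18, 18
Third differences constant at 18.
108 + 18 = 126;  374 + 126 = 500;  977 + 500 = 1477
126 + 18 = 144;  500 + 144 = 644;  1477 + 644 = 2121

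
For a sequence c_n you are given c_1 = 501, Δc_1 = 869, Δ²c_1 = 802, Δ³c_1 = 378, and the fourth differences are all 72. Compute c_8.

39176

Build the table forward from the leading diagonal:
Δ⁴: 72  72  72  72  72  72  72  72
Δ³: 378  450  522  594  666  738  810  882
Δ²: 802  1180  1630  2152  2746  3412  4150  4960
Δ: 869  1671  2851  4481  6633  9379  12791  16941
c: 501  1370  3041  5892  10373  17006  26385  39176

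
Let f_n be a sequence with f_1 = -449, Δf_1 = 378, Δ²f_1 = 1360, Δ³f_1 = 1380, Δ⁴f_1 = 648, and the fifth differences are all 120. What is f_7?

Build the table forward from the leading diagonal:
Δ⁵: 120  120  120  120  120  120  120
Δ⁴: 648  768  888  1008  1128  1248  1368
Δ³: 1380  2028  2796  3684  4692  5820  7068
Δ²: 1360  2740  4768  7564  11248  15940  21760
Δ: 378  1738  4478  9246  16810  28058  43998
f: -449  -71  1667  6145  15391  32201  60259

60259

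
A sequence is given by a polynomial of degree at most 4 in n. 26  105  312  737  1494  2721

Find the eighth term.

D1: 79 , 207 , 425 , 757 , 1227
D2: 128 , 218 , 332 , 470
D3: 90 , 114 , 138
D4: 24 , 24
Fourth differences constant at 24.
138 + 24 = 162;  470 + 162 = 632;  1227 + 632 = 1859;  2721 + 1859 = 4580
162 + 24 = 186;  632 + 186 = 818;  1859 + 818 = 2677;  4580 + 2677 = 7257

7257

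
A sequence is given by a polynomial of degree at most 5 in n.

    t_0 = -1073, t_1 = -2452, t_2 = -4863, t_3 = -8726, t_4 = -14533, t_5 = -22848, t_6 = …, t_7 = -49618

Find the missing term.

-34307

Using the first 6 terms:
D1: -1379, -2411, -3863, -5807, -8315
D2: -1032, -1452, -1944, -2508
D3: -420, -492, -564
D4: -72, -72
Constant fourth difference = -72.
Extend forward: -564 − 72 = -636;  -2508 − 636 = -3144;  -8315 − 3144 = -11459;  -22848 − 11459 = -34307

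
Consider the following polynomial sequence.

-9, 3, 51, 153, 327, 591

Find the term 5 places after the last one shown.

3891

First differences: 12  48  102  174  264
Second differences: 36  54  72  90
Third differences: 18  18  18
The third differences are constant (18).
90 + 18 = 108;  264 + 108 = 372;  591 + 372 = 963
108 + 18 = 126;  372 + 126 = 498;  963 + 498 = 1461
126 + 18 = 144;  498 + 144 = 642;  1461 + 642 = 2103
144 + 18 = 162;  642 + 162 = 804;  2103 + 804 = 2907
162 + 18 = 180;  804 + 180 = 984;  2907 + 984 = 3891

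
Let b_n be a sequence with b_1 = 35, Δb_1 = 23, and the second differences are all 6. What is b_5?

Build the table forward from the leading diagonal:
Second differences: 6, 6, 6, 6, 6
First differences: 23, 29, 35, 41, 47
b: 35, 58, 87, 122, 163

163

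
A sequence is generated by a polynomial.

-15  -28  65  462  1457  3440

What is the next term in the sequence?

Δ: -13, 93, 397, 995, 1983
Δ²: 106, 304, 598, 988
Δ³: 198, 294, 390
Δ⁴: 96, 96
Constant fourth difference = 96, so extend:
390 + 96 = 486;  988 + 486 = 1474;  1983 + 1474 = 3457;  3440 + 3457 = 6897

6897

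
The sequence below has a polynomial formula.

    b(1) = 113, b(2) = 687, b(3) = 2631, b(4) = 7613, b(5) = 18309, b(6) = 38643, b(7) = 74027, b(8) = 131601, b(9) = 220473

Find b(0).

574  1944  4982  10696  20334  35384  57574  88872
1370  3038  5714  9638  15050  22190  31298
1668  2676  3924  5412  7140  9108
1008  1248  1488  1728  1968
240  240  240  240
The fifth differences are constant at 240.
Work back: 1008 − 240 = 768;  1668 − 768 = 900;  1370 − 900 = 470;  574 − 470 = 104;  113 − 104 = 9

9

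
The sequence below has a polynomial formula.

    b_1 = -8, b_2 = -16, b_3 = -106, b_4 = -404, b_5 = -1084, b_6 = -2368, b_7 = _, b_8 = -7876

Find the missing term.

-4526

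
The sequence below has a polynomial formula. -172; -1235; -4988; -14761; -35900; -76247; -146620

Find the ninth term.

-1063, -3753, -9773, -21139, -40347, -70373
-2690, -6020, -11366, -19208, -30026
-3330, -5346, -7842, -10818
-2016, -2496, -2976
-480, -480
Fifth differences constant at -480.
-2976 − 480 = -3456;  -10818 − 3456 = -14274;  -30026 − 14274 = -44300;  -70373 − 44300 = -114673;  -146620 − 114673 = -261293
-3456 − 480 = -3936;  -14274 − 3936 = -18210;  -44300 − 18210 = -62510;  -114673 − 62510 = -177183;  -261293 − 177183 = -438476

-438476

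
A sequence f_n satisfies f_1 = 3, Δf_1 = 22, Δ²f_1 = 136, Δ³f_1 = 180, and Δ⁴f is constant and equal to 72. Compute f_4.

657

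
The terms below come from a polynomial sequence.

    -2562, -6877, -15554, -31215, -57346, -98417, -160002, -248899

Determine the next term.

-373250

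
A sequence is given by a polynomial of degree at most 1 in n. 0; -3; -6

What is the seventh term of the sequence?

-18

Δ: -3, -3
The first differences are constant (-3).
-6 − 3 = -9
-9 − 3 = -12
-12 − 3 = -15
-15 − 3 = -18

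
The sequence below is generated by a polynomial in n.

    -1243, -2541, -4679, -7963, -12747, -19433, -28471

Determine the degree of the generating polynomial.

4

Δ: -1298, -2138, -3284, -4784, -6686, -9038
Δ²: -840, -1146, -1500, -1902, -2352
Δ³: -306, -354, -402, -450
Δ⁴: -48, -48, -48
The fourth differences are constant, so the polynomial has degree 4.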